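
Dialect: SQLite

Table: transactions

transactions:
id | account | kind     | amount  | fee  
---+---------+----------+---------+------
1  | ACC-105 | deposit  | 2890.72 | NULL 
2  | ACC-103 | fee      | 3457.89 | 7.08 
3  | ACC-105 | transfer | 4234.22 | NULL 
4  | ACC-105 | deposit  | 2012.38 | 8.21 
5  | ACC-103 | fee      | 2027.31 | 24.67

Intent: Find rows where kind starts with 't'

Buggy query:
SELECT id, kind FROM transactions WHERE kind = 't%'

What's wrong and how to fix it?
Bug: Wildcards only work with LIKE; '=' treats '%' as a literal character

Fix: Replace '=' with LIKE so 't%' is treated as a pattern

Corrected query:
SELECT id, kind FROM transactions WHERE kind LIKE 't%'

Result:
id | kind    
---+---------
3  | transfer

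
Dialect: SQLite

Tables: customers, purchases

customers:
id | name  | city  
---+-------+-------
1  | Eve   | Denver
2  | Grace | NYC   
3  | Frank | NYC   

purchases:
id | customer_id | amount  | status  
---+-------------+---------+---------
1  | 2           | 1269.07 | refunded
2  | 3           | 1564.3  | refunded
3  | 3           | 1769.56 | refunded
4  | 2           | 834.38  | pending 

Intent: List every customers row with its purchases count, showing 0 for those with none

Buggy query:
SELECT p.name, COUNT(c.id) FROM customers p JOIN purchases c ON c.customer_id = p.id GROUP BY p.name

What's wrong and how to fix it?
Bug: An inner join excludes parents with zero children

Fix: Use LEFT JOIN so parents without children still appear (COUNT(c.id) gives 0)

Corrected query:
SELECT p.name, COUNT(c.id) FROM customers p LEFT JOIN purchases c ON c.customer_id = p.id GROUP BY p.name

Result:
name  | COUNT(c.id)
------+------------
Eve   | 0          
Frank | 2          
Grace | 2          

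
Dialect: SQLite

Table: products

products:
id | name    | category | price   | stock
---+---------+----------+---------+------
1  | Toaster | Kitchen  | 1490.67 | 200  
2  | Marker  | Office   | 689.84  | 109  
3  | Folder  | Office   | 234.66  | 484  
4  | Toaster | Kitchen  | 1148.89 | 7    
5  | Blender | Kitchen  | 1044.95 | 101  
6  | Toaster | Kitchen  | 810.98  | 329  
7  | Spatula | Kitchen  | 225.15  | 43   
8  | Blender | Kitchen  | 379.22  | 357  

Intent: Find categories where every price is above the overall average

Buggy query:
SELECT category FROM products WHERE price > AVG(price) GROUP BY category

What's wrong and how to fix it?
Bug: AVG() is an aggregate; it can't sit directly in WHERE

Fix: Compute the overall average in a scalar subquery and compare each group's MIN against it in HAVING

Corrected query:
SELECT category FROM products GROUP BY category HAVING MIN(price) > (SELECT AVG(price) FROM products)

Result:
(no rows)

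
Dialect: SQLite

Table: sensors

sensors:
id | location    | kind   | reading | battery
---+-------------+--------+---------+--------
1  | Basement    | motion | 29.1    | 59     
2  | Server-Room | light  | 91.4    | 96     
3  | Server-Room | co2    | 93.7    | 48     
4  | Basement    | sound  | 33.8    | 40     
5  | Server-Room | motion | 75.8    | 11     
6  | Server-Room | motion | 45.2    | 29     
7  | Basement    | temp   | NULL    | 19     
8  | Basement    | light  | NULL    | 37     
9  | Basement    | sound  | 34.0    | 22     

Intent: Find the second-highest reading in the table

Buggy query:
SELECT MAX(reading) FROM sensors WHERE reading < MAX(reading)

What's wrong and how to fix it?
Bug: The inner MAX is an aggregate inside WHERE, which is not allowed

Fix: Put the inner MAX in a scalar subquery

Corrected query:
SELECT MAX(reading) FROM sensors WHERE reading < (SELECT MAX(reading) FROM sensors)

Result:
MAX(reading)
------------
91.4        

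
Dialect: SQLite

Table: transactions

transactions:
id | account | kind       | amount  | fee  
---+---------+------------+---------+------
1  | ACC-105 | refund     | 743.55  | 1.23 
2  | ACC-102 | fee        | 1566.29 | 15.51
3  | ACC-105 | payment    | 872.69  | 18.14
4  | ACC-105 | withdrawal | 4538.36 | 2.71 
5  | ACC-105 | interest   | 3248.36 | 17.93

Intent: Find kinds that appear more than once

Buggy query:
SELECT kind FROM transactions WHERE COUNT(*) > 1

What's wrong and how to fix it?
Bug: WHERE can't reference COUNT(*); aggregates are computed after WHERE

Fix: GROUP BY kind, then filter groups with HAVING COUNT(*) > 1

Corrected query:
SELECT kind FROM transactions GROUP BY kind HAVING COUNT(*) > 1

Result:
(no rows)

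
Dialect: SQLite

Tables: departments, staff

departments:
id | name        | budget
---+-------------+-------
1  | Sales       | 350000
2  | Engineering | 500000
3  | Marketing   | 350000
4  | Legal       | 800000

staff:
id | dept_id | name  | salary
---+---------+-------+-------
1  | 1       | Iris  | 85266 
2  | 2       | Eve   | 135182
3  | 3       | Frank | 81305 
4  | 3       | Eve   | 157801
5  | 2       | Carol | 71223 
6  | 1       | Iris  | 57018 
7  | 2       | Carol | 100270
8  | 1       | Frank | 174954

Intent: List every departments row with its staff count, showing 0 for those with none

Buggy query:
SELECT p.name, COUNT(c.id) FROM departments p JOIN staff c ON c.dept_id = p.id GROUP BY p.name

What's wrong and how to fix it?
Bug: An inner join excludes parents with zero children

Fix: Use LEFT JOIN so parents without children still appear (COUNT(c.id) gives 0)

Corrected query:
SELECT p.name, COUNT(c.id) FROM departments p LEFT JOIN staff c ON c.dept_id = p.id GROUP BY p.name

Result:
name        | COUNT(c.id)
------------+------------
Engineering | 3          
Legal       | 0          
Marketing   | 2          
Sales       | 3          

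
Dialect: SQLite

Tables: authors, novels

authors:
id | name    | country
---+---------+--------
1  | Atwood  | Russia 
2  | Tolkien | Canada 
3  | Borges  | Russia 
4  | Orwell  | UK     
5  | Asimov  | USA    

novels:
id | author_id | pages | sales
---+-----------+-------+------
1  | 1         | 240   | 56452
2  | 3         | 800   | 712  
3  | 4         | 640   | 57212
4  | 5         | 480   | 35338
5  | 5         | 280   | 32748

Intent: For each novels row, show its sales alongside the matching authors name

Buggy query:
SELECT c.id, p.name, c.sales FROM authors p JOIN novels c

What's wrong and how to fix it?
Bug: JOIN with no ON clause produces a cartesian product; every novels row pairs with every authors row

Fix: Specify the join condition linking the foreign key to the parent id

Corrected query:
SELECT c.id, p.name, c.sales FROM authors p JOIN novels c ON c.author_id = p.id

Result:
id | name   | sales
---+--------+------
1  | Atwood | 56452
2  | Borges | 712  
3  | Orwell | 57212
4  | Asimov | 35338
5  | Asimov | 32748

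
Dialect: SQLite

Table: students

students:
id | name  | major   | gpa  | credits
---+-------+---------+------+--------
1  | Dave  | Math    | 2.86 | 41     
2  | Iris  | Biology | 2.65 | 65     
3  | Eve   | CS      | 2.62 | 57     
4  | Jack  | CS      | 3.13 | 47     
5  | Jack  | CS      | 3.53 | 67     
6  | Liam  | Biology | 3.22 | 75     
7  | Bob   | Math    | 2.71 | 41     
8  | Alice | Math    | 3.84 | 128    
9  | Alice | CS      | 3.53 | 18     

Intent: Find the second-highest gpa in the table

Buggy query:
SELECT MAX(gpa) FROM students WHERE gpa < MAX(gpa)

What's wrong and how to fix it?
Bug: The inner MAX is an aggregate inside WHERE, which is not allowed

Fix: Put the inner MAX in a scalar subquery

Corrected query:
SELECT MAX(gpa) FROM students WHERE gpa < (SELECT MAX(gpa) FROM students)

Result:
MAX(gpa)
--------
3.53    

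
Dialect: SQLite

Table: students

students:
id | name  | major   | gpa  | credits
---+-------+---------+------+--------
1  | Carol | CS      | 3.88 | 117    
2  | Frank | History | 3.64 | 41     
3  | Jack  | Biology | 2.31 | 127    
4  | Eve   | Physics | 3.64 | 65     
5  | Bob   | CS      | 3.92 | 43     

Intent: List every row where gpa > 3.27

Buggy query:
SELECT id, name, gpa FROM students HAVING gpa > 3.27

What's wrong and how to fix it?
Bug: HAVING filters the output of aggregation, but this query has no GROUP BY and no aggregate functions, so SQLite rejects it (HAVING clause on a non-aggregate query); the condition here is per row

Fix: Replace HAVING with WHERE since the condition applies to individual rows

Corrected query:
SELECT id, name, gpa FROM students WHERE gpa > 3.27

Result:
id | name  | gpa 
---+-------+-----
1  | Carol | 3.88
2  | Frank | 3.64
4  | Eve   | 3.64
5  | Bob   | 3.92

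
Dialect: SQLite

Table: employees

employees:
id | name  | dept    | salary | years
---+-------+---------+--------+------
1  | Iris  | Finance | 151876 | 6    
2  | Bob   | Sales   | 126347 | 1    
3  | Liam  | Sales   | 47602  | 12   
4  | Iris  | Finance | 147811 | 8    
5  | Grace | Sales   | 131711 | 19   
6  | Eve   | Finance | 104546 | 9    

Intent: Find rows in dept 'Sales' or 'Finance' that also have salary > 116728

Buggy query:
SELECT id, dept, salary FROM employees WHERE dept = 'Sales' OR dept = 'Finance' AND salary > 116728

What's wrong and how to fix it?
Bug: Without parentheses, AND is evaluated before OR, so the salary filter only applies to the 'Finance' branch

Fix: Add parentheses around the OR so the AND applies to both alternatives

Corrected query:
SELECT id, dept, salary FROM employees WHERE (dept = 'Sales' OR dept = 'Finance') AND salary > 116728

Result:
id | dept    | salary
---+---------+-------
1  | Finance | 151876
2  | Sales   | 126347
4  | Finance | 147811
5  | Sales   | 131711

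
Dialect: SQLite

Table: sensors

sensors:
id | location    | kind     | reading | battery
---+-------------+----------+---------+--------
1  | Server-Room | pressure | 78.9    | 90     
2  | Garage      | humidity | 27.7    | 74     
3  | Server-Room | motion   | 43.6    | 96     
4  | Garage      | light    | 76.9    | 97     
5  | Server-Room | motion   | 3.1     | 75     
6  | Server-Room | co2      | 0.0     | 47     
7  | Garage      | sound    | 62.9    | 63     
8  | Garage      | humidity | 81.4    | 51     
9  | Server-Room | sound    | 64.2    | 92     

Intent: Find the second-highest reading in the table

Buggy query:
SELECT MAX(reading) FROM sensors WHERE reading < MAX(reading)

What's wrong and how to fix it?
Bug: The inner MAX is an aggregate inside WHERE, which is not allowed

Fix: Put the inner MAX in a scalar subquery

Corrected query:
SELECT MAX(reading) FROM sensors WHERE reading < (SELECT MAX(reading) FROM sensors)

Result:
MAX(reading)
------------
78.9        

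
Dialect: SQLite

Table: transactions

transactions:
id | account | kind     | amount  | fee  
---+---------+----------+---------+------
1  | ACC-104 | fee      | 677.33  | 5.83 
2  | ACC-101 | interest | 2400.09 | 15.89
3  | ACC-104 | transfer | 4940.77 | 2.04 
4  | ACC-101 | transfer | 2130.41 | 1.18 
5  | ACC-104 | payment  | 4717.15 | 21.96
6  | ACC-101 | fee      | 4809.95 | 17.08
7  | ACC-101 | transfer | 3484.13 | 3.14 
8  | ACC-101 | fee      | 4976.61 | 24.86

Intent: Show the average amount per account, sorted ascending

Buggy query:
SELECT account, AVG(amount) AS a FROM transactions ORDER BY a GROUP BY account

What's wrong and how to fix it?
Bug: ORDER BY appears before GROUP BY; SQL clause order requires GROUP BY first

Fix: Reorder: SELECT … FROM … GROUP BY … ORDER BY …

Corrected query:
SELECT account, AVG(amount) AS a FROM transactions GROUP BY account ORDER BY a

Result:
account | a          
--------+------------
ACC-104 | 3445.083333
ACC-101 | 3560.238   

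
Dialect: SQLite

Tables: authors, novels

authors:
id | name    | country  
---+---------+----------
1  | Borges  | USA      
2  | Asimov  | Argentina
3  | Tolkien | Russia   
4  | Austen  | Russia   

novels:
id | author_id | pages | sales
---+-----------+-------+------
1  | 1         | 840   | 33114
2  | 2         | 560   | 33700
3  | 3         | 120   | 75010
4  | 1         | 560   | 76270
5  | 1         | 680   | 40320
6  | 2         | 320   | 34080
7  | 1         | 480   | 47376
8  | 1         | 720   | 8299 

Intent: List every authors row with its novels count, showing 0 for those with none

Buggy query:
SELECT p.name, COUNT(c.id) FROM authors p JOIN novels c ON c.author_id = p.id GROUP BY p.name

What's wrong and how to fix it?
Bug: An inner join excludes parents with zero children

Fix: Switch to LEFT JOIN to retain unmatched parent rows

Corrected query:
SELECT p.name, COUNT(c.id) FROM authors p LEFT JOIN novels c ON c.author_id = p.id GROUP BY p.name

Result:
name    | COUNT(c.id)
--------+------------
Asimov  | 2          
Austen  | 0          
Borges  | 5          
Tolkien | 1          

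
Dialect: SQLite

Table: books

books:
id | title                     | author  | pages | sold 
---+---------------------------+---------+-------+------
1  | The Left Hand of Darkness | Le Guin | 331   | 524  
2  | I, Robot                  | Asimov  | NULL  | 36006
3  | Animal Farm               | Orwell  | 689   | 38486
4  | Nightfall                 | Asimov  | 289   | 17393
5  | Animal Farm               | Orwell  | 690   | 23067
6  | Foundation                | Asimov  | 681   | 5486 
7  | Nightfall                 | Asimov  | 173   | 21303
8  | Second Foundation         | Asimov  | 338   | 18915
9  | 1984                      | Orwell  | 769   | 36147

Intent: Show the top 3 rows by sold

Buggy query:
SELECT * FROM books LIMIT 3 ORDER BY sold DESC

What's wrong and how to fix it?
Bug: ORDER BY cannot follow LIMIT; LIMIT is the final clause

Fix: Swap the clauses: ORDER BY first, then LIMIT

Corrected query:
SELECT * FROM books ORDER BY sold DESC LIMIT 3

Result:
id | title       | author | pages | sold 
---+-------------+--------+-------+------
3  | Animal Farm | Orwell | 689   | 38486
9  | 1984        | Orwell | 769   | 36147
2  | I, Robot    | Asimov | NULL  | 36006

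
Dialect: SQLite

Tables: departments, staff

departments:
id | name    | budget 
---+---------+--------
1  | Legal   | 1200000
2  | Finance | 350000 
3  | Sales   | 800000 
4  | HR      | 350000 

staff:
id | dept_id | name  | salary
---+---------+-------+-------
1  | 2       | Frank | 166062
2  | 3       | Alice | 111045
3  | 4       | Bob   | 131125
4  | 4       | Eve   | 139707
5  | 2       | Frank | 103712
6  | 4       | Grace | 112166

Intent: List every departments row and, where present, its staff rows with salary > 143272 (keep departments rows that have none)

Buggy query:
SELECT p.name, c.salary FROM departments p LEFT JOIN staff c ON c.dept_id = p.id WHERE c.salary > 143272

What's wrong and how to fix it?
Bug: A WHERE condition on the right-hand table after LEFT JOIN drops unmatched parents

Fix: Move the right-table condition into the ON clause so unmatched parents are kept

Corrected query:
SELECT p.name, c.salary FROM departments p LEFT JOIN staff c ON c.dept_id = p.id AND c.salary > 143272

Result:
name    | salary
--------+-------
Legal   | NULL  
Finance | 166062
Sales   | NULL  
HR      | NULL  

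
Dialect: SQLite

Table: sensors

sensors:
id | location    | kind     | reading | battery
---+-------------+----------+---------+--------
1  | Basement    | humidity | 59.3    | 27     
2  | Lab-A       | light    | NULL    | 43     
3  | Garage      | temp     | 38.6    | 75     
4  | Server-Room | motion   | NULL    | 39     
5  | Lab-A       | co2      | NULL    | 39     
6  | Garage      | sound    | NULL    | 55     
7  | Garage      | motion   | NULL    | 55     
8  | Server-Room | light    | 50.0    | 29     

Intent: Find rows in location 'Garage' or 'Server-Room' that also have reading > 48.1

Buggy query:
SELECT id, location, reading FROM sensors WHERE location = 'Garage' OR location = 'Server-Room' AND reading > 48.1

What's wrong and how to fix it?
Bug: Without parentheses, AND is evaluated before OR, so the reading filter only applies to the 'Server-Room' branch

Fix: Add parentheses around the OR so the AND applies to both alternatives

Corrected query:
SELECT id, location, reading FROM sensors WHERE (location = 'Garage' OR location = 'Server-Room') AND reading > 48.1

Result:
id | location    | reading
---+-------------+--------
8  | Server-Room | 50     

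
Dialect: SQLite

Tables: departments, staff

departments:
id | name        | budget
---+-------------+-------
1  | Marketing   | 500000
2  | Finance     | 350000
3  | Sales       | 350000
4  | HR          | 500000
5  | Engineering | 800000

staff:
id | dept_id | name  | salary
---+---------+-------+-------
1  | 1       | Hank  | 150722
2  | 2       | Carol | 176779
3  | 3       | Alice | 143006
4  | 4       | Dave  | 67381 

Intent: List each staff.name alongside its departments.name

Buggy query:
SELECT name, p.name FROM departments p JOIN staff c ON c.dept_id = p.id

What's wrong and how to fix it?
Bug: 'name' exists in both joined tables, so the database can't tell which one is meant

Fix: Qualify the column with its table alias (c.name)

Corrected query:
SELECT c.name, p.name FROM departments p JOIN staff c ON c.dept_id = p.id

Result:
name  | name     
------+----------
Hank  | Marketing
Carol | Finance  
Alice | Sales    
Dave  | HR       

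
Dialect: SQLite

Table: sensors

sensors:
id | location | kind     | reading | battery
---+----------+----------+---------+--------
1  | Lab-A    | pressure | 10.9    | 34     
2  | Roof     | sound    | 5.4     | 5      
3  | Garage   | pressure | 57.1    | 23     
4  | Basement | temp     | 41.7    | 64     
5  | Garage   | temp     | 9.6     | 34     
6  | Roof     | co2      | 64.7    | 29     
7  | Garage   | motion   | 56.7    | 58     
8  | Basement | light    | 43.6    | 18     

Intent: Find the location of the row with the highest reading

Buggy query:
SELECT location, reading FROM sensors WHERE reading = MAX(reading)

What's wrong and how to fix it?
Bug: WHERE is evaluated per row; an aggregate over the whole table isn't defined there

Fix: Use a subquery: WHERE reading = (SELECT MAX(reading) FROM sensors)

Corrected query:
SELECT location, reading FROM sensors WHERE reading = (SELECT MAX(reading) FROM sensors)

Result:
location | reading
---------+--------
Roof     | 64.7   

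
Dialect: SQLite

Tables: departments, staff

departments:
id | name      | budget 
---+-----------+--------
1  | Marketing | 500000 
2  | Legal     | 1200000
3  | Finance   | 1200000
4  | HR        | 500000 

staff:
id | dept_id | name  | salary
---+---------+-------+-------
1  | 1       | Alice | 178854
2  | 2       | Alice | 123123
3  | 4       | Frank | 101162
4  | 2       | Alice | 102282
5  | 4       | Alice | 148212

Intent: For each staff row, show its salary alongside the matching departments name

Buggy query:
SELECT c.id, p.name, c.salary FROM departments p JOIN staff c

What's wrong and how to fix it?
Bug: Missing join condition: each staff row is matched to all departments rows instead of just its own

Fix: Specify the join condition linking the foreign key to the parent id

Corrected query:
SELECT c.id, p.name, c.salary FROM departments p JOIN staff c ON c.dept_id = p.id

Result:
id | name      | salary
---+-----------+-------
1  | Marketing | 178854
2  | Legal     | 123123
3  | HR        | 101162
4  | Legal     | 102282
5  | HR        | 148212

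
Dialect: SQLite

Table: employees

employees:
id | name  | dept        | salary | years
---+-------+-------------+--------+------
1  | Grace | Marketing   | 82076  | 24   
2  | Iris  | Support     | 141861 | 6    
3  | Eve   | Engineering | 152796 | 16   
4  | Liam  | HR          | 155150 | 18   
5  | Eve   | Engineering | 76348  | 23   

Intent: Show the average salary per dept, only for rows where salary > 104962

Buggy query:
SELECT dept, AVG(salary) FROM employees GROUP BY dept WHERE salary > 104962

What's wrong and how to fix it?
Bug: WHERE cannot follow GROUP BY

Fix: Move the WHERE clause before GROUP BY

Corrected query:
SELECT dept, AVG(salary) FROM employees WHERE salary > 104962 GROUP BY dept

Result:
dept        | AVG(salary)
------------+------------
Engineering | 152796     
HR          | 155150     
Support     | 141861     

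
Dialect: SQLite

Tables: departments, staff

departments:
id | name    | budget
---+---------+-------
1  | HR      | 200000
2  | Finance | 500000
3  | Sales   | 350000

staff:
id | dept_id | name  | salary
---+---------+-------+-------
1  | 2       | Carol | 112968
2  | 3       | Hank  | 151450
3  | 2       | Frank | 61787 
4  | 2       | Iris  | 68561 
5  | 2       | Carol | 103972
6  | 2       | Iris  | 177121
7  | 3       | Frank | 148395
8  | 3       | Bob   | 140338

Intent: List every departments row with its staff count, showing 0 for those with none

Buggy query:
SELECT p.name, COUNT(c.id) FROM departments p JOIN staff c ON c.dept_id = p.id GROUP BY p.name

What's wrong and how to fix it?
Bug: An inner join excludes parents with zero children

Fix: Use LEFT JOIN so parents without children still appear (COUNT(c.id) gives 0)

Corrected query:
SELECT p.name, COUNT(c.id) FROM departments p LEFT JOIN staff c ON c.dept_id = p.id GROUP BY p.name

Result:
name    | COUNT(c.id)
--------+------------
Finance | 5          
HR      | 0          
Sales   | 3          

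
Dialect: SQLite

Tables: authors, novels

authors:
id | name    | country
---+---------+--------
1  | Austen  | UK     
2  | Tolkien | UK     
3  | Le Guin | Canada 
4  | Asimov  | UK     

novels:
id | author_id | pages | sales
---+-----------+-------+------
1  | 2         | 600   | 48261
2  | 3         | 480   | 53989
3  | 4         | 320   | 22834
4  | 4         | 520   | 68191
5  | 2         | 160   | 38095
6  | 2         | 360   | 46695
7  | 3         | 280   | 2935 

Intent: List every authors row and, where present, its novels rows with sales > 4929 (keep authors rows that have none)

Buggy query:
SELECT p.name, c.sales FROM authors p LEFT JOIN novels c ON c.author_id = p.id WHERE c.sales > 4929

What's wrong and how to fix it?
Bug: A WHERE condition on the right-hand table after LEFT JOIN drops unmatched parents

Fix: Move the right-table condition into the ON clause so unmatched parents are kept

Corrected query:
SELECT p.name, c.sales FROM authors p LEFT JOIN novels c ON c.author_id = p.id AND c.sales > 4929

Result:
name    | sales
--------+------
Austen  | NULL 
Tolkien | 38095
Tolkien | 46695
Tolkien | 48261
Le Guin | 53989
Asimov  | 22834
Asimov  | 68191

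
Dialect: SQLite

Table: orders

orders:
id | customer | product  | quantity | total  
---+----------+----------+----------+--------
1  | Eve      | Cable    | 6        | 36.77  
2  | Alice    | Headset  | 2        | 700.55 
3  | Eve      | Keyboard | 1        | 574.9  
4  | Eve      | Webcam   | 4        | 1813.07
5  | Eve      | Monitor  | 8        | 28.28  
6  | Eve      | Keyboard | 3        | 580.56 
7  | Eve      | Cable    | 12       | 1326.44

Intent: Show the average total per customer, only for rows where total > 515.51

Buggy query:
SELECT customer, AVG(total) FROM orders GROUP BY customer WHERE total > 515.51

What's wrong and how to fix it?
Bug: WHERE cannot follow GROUP BY

Fix: Place WHERE between FROM and GROUP BY

Corrected query:
SELECT customer, AVG(total) FROM orders WHERE total > 515.51 GROUP BY customer

Result:
customer | AVG(total)
---------+-----------
Alice    | 700.55    
Eve      | 1073.7425 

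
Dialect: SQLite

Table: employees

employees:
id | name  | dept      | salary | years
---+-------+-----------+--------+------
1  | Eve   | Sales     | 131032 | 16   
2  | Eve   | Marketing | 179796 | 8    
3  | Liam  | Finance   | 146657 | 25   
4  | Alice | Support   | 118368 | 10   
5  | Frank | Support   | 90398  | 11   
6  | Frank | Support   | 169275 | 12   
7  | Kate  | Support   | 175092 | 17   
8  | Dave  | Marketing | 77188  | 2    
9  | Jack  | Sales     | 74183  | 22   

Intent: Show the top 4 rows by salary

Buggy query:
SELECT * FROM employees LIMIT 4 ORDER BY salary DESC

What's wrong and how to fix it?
Bug: LIMIT must come after ORDER BY

Fix: Swap the clauses: ORDER BY first, then LIMIT

Corrected query:
SELECT * FROM employees ORDER BY salary DESC LIMIT 4

Result:
id | name  | dept      | salary | years
---+-------+-----------+--------+------
2  | Eve   | Marketing | 179796 | 8    
7  | Kate  | Support   | 175092 | 17   
6  | Frank | Support   | 169275 | 12   
3  | Liam  | Finance   | 146657 | 25   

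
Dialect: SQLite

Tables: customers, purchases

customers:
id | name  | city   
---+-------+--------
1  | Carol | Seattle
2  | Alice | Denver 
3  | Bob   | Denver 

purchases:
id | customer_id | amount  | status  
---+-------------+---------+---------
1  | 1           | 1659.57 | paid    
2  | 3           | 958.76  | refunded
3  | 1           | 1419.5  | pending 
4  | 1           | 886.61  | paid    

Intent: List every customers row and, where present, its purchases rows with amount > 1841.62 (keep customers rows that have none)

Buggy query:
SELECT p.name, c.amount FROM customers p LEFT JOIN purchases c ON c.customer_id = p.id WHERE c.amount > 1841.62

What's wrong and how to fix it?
Bug: A WHERE condition on the right-hand table after LEFT JOIN drops unmatched parents

Fix: Put 'c.amount > 1841.62' in the JOIN's ON clause instead of WHERE

Corrected query:
SELECT p.name, c.amount FROM customers p LEFT JOIN purchases c ON c.customer_id = p.id AND c.amount > 1841.62

Result:
name  | amount
------+-------
Carol | NULL  
Alice | NULL  
Bob   | NULL  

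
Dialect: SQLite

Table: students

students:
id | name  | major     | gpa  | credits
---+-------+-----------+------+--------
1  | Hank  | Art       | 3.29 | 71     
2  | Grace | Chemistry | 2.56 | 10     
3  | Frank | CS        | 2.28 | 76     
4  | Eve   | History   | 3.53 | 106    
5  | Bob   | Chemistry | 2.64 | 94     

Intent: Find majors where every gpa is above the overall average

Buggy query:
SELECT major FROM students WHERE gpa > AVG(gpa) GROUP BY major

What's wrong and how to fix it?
Bug: AVG() is an aggregate; it can't sit directly in WHERE

Fix: Compute the overall average in a scalar subquery and compare each group's MIN against it in HAVING

Corrected query:
SELECT major FROM students GROUP BY major HAVING MIN(gpa) > (SELECT AVG(gpa) FROM students)

Result:
major  
-------
Art    
History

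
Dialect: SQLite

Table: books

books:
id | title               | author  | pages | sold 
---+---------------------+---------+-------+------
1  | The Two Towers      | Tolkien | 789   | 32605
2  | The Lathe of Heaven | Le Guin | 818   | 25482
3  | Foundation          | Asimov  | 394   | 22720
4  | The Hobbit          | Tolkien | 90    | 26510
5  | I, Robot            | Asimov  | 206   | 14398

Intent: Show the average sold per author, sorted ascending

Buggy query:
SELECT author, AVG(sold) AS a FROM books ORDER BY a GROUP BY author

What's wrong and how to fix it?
Bug: GROUP BY must precede ORDER BY

Fix: Move ORDER BY to the end, after GROUP BY

Corrected query:
SELECT author, AVG(sold) AS a FROM books GROUP BY author ORDER BY a

Result:
author  | a      
--------+--------
Asimov  | 18559  
Le Guin | 25482  
Tolkien | 29557.5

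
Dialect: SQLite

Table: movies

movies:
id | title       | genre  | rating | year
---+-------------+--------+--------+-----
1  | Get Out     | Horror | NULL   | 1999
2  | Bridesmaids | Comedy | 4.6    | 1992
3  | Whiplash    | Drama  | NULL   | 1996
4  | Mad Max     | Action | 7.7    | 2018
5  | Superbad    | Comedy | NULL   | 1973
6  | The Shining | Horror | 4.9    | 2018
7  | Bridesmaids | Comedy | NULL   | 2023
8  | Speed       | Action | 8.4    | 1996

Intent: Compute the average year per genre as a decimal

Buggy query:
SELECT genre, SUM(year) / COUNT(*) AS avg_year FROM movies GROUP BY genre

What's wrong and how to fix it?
Bug: SUM(year) and COUNT(*) are both integers; the division truncates the fractional part

Fix: Multiply by 1.0 (or CAST to REAL) to force floating-point division

Corrected query:
SELECT genre, SUM(year) * 1.0 / COUNT(*) AS avg_year FROM movies GROUP BY genre

Result:
genre  | avg_year
-------+---------
Action | 2007    
Comedy | 1996    
Drama  | 1996    
Horror | 2008.5  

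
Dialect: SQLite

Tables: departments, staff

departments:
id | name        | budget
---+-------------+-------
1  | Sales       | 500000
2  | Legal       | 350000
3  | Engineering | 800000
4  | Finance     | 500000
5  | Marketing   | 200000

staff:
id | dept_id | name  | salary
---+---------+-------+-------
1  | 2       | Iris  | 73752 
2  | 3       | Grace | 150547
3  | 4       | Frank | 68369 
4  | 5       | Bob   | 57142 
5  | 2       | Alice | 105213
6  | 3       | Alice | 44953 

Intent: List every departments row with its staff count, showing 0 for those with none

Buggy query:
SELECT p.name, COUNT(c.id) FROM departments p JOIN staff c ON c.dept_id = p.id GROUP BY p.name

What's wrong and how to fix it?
Bug: INNER JOIN drops departments rows that have no matching staff rows

Fix: Switch to LEFT JOIN to retain unmatched parent rows

Corrected query:
SELECT p.name, COUNT(c.id) FROM departments p LEFT JOIN staff c ON c.dept_id = p.id GROUP BY p.name

Result:
name        | COUNT(c.id)
------------+------------
Engineering | 2          
Finance     | 1          
Legal       | 2          
Marketing   | 1          
Sales       | 0          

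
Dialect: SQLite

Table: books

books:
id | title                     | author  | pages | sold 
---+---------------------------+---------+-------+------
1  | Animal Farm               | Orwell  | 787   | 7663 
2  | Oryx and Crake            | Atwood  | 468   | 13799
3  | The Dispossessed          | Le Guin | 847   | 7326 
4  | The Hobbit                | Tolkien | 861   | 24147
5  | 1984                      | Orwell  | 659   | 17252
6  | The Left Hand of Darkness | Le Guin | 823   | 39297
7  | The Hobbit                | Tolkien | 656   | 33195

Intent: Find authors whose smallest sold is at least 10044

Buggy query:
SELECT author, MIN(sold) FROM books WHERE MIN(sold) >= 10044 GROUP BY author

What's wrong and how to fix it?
Bug: MIN() in WHERE is a misuse of aggregate

Fix: Replace WHERE with HAVING after the GROUP BY

Corrected query:
SELECT author, MIN(sold) FROM books GROUP BY author HAVING MIN(sold) >= 10044

Result:
author  | MIN(sold)
--------+----------
Atwood  | 13799    
Tolkien | 24147    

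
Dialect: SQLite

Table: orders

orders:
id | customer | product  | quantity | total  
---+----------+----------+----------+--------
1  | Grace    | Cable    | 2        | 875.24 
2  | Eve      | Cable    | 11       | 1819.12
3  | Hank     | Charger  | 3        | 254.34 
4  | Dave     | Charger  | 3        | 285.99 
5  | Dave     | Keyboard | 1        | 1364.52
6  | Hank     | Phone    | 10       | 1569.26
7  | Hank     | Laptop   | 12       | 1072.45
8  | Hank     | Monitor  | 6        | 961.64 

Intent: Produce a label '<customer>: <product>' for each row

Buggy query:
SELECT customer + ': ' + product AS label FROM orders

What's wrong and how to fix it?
Bug: SQLite uses || for string concatenation; + coerces text to numbers (yielding 0)

Fix: Use the || operator for string concatenation

Corrected query:
SELECT customer || ': ' || product AS label FROM orders

Result:
label         
--------------
Grace: Cable  
Eve: Cable    
Hank: Charger 
Dave: Charger 
Dave: Keyboard
Hank: Phone   
Hank: Laptop  
Hank: Monitor 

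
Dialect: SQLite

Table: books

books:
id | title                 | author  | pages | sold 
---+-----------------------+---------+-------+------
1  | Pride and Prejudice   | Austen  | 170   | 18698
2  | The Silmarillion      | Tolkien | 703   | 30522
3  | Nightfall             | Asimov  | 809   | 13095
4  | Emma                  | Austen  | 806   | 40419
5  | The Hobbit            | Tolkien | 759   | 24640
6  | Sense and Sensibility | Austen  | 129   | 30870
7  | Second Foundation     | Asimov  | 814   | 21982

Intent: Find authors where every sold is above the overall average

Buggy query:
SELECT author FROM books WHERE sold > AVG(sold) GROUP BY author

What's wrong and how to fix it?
Bug: WHERE evaluates per row before aggregation, so AVG() is unavailable

Fix: Use a subquery for AVG and a HAVING MIN(...) filter so the condition holds for every row in the group

Corrected query:
SELECT author FROM books GROUP BY author HAVING MIN(sold) > (SELECT AVG(sold) FROM books)

Result:
(no rows)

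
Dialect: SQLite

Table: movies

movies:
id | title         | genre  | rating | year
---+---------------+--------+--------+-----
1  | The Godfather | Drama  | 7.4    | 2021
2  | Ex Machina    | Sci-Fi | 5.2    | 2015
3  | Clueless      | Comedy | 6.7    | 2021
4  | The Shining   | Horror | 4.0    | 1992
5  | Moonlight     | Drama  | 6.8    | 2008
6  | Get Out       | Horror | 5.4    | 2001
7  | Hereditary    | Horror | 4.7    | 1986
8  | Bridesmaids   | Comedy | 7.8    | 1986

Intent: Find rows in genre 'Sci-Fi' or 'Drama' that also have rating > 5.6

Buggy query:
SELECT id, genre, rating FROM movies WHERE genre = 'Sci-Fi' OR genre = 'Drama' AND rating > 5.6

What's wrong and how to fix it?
Bug: Without parentheses, AND is evaluated before OR, so the rating filter only applies to the 'Drama' branch

Fix: Add parentheses around the OR so the AND applies to both alternatives

Corrected query:
SELECT id, genre, rating FROM movies WHERE (genre = 'Sci-Fi' OR genre = 'Drama') AND rating > 5.6

Result:
id | genre | rating
---+-------+-------
1  | Drama | 7.4   
5  | Drama | 6.8   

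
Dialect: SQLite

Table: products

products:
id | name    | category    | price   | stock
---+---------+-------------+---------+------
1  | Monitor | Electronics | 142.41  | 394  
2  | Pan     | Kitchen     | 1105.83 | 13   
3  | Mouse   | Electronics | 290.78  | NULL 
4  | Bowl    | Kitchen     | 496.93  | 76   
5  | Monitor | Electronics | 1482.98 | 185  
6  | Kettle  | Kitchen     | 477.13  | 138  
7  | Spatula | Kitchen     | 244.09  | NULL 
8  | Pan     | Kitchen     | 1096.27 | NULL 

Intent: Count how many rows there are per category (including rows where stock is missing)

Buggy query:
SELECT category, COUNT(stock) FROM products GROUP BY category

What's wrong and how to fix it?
Bug: COUNT(stock) skips NULLs, so groups with missing stock are undercounted

Fix: Replace COUNT(stock) with COUNT(*)

Corrected query:
SELECT category, COUNT(*) FROM products GROUP BY category

Result:
category    | COUNT(*)
------------+---------
Electronics | 3       
Kitchen     | 5       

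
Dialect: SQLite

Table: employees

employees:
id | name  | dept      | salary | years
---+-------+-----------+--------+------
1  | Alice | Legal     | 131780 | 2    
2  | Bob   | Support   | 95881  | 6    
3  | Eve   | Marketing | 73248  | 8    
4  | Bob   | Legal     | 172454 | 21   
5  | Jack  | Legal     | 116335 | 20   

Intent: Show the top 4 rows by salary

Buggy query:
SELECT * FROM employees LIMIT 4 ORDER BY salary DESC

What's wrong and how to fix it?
Bug: ORDER BY cannot follow LIMIT; LIMIT is the final clause

Fix: Swap the clauses: ORDER BY first, then LIMIT

Corrected query:
SELECT * FROM employees ORDER BY salary DESC LIMIT 4

Result:
id | name  | dept    | salary | years
---+-------+---------+--------+------
4  | Bob   | Legal   | 172454 | 21   
1  | Alice | Legal   | 131780 | 2    
5  | Jack  | Legal   | 116335 | 20   
2  | Bob   | Support | 95881  | 6    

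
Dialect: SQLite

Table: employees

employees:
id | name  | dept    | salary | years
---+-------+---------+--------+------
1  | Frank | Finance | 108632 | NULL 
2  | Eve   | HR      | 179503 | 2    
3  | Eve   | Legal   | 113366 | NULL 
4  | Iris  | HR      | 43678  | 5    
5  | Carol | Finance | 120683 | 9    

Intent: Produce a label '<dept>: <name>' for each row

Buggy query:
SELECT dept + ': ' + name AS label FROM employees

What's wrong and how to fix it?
Bug: SQLite uses || for string concatenation; + coerces text to numbers (yielding 0)

Fix: Replace + with || to concatenate text

Corrected query:
SELECT dept || ': ' || name AS label FROM employees

Result:
label         
--------------
Finance: Frank
HR: Eve       
Legal: Eve    
HR: Iris      
Finance: Carol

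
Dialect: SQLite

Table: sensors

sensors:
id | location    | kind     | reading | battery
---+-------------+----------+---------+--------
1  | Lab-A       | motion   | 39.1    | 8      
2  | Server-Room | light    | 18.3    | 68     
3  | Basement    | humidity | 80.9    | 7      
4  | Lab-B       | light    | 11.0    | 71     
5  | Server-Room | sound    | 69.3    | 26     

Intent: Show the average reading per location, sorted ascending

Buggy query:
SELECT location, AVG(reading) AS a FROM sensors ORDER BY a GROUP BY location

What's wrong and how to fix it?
Bug: ORDER BY appears before GROUP BY; SQL clause order requires GROUP BY first

Fix: Reorder: SELECT … FROM … GROUP BY … ORDER BY …

Corrected query:
SELECT location, AVG(reading) AS a FROM sensors GROUP BY location ORDER BY a

Result:
location    | a   
------------+-----
Lab-B       | 11  
Lab-A       | 39.1
Server-Room | 43.8
Basement    | 80.9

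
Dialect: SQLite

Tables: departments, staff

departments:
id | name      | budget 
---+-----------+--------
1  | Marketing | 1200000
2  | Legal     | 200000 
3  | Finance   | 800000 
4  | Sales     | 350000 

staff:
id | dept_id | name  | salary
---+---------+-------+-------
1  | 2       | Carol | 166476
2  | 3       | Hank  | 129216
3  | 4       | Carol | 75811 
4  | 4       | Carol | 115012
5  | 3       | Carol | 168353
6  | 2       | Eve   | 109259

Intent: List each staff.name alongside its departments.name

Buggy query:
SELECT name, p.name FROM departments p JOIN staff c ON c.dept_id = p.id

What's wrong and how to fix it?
Bug: 'name' exists in both joined tables, so the database can't tell which one is meant

Fix: Qualify the column with its table alias (c.name)

Corrected query:
SELECT c.name, p.name FROM departments p JOIN staff c ON c.dept_id = p.id

Result:
name  | name   
------+--------
Carol | Legal  
Hank  | Finance
Carol | Sales  
Carol | Sales  
Carol | Finance
Eve   | Legal  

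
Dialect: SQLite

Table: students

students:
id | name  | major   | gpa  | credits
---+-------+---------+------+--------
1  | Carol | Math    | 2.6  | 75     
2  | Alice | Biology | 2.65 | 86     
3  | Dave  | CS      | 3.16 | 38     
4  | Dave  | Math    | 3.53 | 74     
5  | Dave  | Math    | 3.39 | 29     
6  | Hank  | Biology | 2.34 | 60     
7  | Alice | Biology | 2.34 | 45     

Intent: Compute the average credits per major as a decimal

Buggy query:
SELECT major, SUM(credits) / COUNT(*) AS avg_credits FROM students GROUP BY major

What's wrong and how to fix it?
Bug: Both operands are integers, so '/' performs integer division and truncates

Fix: Multiply by 1.0 (or CAST to REAL) to force floating-point division

Corrected query:
SELECT major, SUM(credits) * 1.0 / COUNT(*) AS avg_credits FROM students GROUP BY major

Result:
major   | avg_credits
--------+------------
Biology | 63.666667  
CS      | 38         
Math    | 59.333333  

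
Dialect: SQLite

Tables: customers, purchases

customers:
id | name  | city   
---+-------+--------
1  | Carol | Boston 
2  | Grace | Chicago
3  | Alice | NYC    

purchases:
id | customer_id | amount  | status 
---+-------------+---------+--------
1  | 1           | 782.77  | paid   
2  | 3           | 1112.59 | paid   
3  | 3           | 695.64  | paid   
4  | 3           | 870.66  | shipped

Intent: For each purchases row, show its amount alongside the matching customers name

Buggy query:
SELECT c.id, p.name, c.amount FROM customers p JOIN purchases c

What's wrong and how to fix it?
Bug: Missing join condition: each purchases row is matched to all customers rows instead of just its own

Fix: Add ON c.customer_id = p.id to the JOIN

Corrected query:
SELECT c.id, p.name, c.amount FROM customers p JOIN purchases c ON c.customer_id = p.id

Result:
id | name  | amount 
---+-------+--------
1  | Carol | 782.77 
2  | Alice | 1112.59
3  | Alice | 695.64 
4  | Alice | 870.66 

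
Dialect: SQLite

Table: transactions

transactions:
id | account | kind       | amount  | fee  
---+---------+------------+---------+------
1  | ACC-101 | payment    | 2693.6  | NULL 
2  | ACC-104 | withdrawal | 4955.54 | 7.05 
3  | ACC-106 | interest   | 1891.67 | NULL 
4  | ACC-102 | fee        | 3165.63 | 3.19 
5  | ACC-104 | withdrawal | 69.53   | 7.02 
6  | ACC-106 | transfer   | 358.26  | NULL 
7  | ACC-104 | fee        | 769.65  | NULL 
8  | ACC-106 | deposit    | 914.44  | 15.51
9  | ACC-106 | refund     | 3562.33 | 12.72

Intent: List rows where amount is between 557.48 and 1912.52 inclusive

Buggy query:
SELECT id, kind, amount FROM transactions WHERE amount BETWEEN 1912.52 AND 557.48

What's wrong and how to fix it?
Bug: The bounds are reversed; BETWEEN a AND b requires a <= b to match anything

Fix: Swap the bounds so the smaller value comes first

Corrected query:
SELECT id, kind, amount FROM transactions WHERE amount BETWEEN 557.48 AND 1912.52

Result:
id | kind     | amount 
---+----------+--------
3  | interest | 1891.67
7  | fee      | 769.65 
8  | deposit  | 914.44 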